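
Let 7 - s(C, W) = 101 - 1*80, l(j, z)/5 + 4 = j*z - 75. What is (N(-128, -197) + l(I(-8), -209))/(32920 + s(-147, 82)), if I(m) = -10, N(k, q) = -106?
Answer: 9949/32906 ≈ 0.30235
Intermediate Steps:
l(j, z) = -395 + 5*j*z (l(j, z) = -20 + 5*(j*z - 75) = -20 + 5*(-75 + j*z) = -20 + (-375 + 5*j*z) = -395 + 5*j*z)
s(C, W) = -14 (s(C, W) = 7 - (101 - 1*80) = 7 - (101 - 80) = 7 - 1*21 = 7 - 21 = -14)
(N(-128, -197) + l(I(-8), -209))/(32920 + s(-147, 82)) = (-106 + (-395 + 5*(-10)*(-209)))/(32920 - 14) = (-106 + (-395 + 10450))/32906 = (-106 + 10055)*(1/32906) = 9949*(1/32906) = 9949/32906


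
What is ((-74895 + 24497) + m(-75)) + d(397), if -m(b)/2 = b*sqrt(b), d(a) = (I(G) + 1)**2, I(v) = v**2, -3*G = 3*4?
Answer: -50109 + 750*I*sqrt(3) ≈ -50109.0 + 1299.0*I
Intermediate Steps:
G = -4 ≈ -4.0000
d(a) = 289 (d(a) = ((-4)**2 + 1)**2 = (16 + 1)**2 = 17**2 = 289)
m(b) = -2*b**(3/2) (m(b) = -2*b*sqrt(b) = -2*b**(3/2))
((-74895 + 24497) + m(-75)) + d(397) = ((-74895 + 24497) - (-750)*I*sqrt(3)) + 289 = (-50398 - (-750)*I*sqrt(3)) + 289 = (-50398 + 750*I*sqrt(3)) + 289 = -50109 + 750*I*sqrt(3)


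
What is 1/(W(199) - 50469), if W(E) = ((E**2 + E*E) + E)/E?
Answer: -1/50070 ≈ -1.9972e-5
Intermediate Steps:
W(E) = (E + 2*E**2)/E (W(E) = ((E**2 + E**2) + E)/E = (2*E**2 + E)/E = (E + 2*E**2)/E)
1/(W(199) - 50469) = 1/((1 + 2*199) - 50469) = 1/((1 + 398) - 50469) = 1/(399 - 50469) = 1/(-50070) = -1/50070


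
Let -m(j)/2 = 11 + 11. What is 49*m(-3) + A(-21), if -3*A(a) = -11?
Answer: -6457/3 ≈ -2152.3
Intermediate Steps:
m(j) = -44 (m(j) = -2*(11 + 11) = -2*22 = -44)
A(a) = 11/3 (A(a) = -1/3*(-11) = 11/3)
49*m(-3) + A(-21) = 49*(-44) + 11/3 = -2156 + 11/3 = -6457/3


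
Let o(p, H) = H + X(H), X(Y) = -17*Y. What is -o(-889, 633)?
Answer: 10128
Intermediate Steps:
o(p, H) = -16*H (o(p, H) = H - 17*H = -16*H)
-o(-889, 633) = -(-16)*633 = -1*(-10128) = 10128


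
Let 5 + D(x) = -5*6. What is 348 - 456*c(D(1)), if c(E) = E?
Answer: 16308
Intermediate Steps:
D(x) = -35 (D(x) = -5 - 5*6 = -5 - 30 = -35)
348 - 456*c(D(1)) = 348 - 456*(-35) = 348 + 15960 = 16308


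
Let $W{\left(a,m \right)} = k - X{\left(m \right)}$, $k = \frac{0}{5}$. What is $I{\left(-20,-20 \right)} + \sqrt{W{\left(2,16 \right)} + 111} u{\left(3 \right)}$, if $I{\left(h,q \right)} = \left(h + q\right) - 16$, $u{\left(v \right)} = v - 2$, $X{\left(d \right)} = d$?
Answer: $-56 + \sqrt{95} \approx -46.253$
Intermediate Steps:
$u{\left(v \right)} = -2 + v$ ($u{\left(v \right)} = v - 2 = -2 + v$)
$I{\left(h,q \right)} = -16 + h + q$
$k = 0$ ($k = 0 \cdot \frac{1}{5} = 0$)
$W{\left(a,m \right)} = - m$ ($W{\left(a,m \right)} = 0 - m = - m$)
$I{\left(-20,-20 \right)} + \sqrt{W{\left(2,16 \right)} + 111} u{\left(3 \right)} = \left(-16 - 20 - 20\right) + \sqrt{\left(-1\right) 16 + 111} \left(-2 + 3\right) = -56 + \sqrt{-16 + 111} \cdot 1 = -56 + \sqrt{95} \cdot 1 = -56 + \sqrt{95}$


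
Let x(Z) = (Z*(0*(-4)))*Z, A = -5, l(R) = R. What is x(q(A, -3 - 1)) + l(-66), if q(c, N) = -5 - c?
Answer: -66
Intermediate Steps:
x(Z) = 0 (x(Z) = (Z*0)*Z = 0*Z = 0)
x(q(A, -3 - 1)) + l(-66) = 0 - 66 = -66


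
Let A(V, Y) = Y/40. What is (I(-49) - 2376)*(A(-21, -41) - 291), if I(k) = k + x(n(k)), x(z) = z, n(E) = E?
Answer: 14449397/20 ≈ 7.2247e+5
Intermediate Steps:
A(V, Y) = Y/40 (A(V, Y) = Y*(1/40) = Y/40)
I(k) = 2*k (I(k) = k + k = 2*k)
(I(-49) - 2376)*(A(-21, -41) - 291) = (2*(-49) - 2376)*((1/40)*(-41) - 291) = (-98 - 2376)*(-41/40 - 291) = -2474*(-11681/40) = 14449397/20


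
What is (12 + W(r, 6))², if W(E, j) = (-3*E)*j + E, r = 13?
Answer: 43681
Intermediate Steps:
W(E, j) = E - 3*E*j (W(E, j) = -3*E*j + E = E - 3*E*j)
(12 + W(r, 6))² = (12 + 13*(1 - 3*6))² = (12 + 13*(1 - 18))² = (12 + 13*(-17))² = (12 - 221)² = (-209)² = 43681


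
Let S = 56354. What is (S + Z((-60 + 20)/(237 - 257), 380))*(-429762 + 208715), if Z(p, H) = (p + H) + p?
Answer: -12541764686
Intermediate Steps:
Z(p, H) = H + 2*p (Z(p, H) = (H + p) + p = H + 2*p)
(S + Z((-60 + 20)/(237 - 257), 380))*(-429762 + 208715) = (56354 + (380 + 2*((-60 + 20)/(237 - 257))))*(-429762 + 208715) = (56354 + (380 + 2*(-40/(-20))))*(-221047) = (56354 + (380 + 2*(-40*(-1/20))))*(-221047) = (56354 + (380 + 2*2))*(-221047) = (56354 + (380 + 4))*(-221047) = (56354 + 384)*(-221047) = 56738*(-221047) = -12541764686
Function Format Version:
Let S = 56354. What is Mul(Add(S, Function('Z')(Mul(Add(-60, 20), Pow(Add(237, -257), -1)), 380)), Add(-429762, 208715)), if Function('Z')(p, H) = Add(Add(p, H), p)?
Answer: -12541764686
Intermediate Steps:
Function('Z')(p, H) = Add(H, Mul(2, p)) (Function('Z')(p, H) = Add(Add(H, p), p) = Add(H, Mul(2, p)))
Mul(Add(S, Function('Z')(Mul(Add(-60, 20), Pow(Add(237, -257), -1)), 380)), Add(-429762, 208715)) = Mul(Add(56354, Add(380, Mul(2, Mul(Add(-60, 20), Pow(Add(237, -257), -1))))), Add(-429762, 208715)) = Mul(Add(56354, Add(380, Mul(2, Mul(-40, Pow(-20, -1))))), -221047) = Mul(Add(56354, Add(380, Mul(2, Mul(-40, Rational(-1, 20))))), -221047) = Mul(Add(56354, Add(380, Mul(2, 2))), -221047) = Mul(Add(56354, Add(380, 4)), -221047) = Mul(Add(56354, 384), -221047) = Mul(56738, -221047) = -12541764686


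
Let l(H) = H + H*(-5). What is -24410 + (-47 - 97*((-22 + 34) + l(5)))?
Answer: -23681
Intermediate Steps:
l(H) = -4*H (l(H) = H - 5*H = -4*H)
-24410 + (-47 - 97*((-22 + 34) + l(5))) = -24410 + (-47 - 97*((-22 + 34) - 4*5)) = -24410 + (-47 - 97*(12 - 20)) = -24410 + (-47 - 97*(-8)) = -24410 + (-47 + 776) = -24410 + 729 = -23681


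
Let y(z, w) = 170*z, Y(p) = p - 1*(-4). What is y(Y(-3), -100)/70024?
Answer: 85/35012 ≈ 0.0024277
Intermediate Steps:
Y(p) = 4 + p (Y(p) = p + 4 = 4 + p)
y(Y(-3), -100)/70024 = (170*(4 - 3))/70024 = (170*1)*(1/70024) = 170*(1/70024) = 85/35012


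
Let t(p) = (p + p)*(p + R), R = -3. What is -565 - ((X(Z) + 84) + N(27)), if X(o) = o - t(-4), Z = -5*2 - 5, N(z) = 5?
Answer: -583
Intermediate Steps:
Z = -15 (Z = -10 - 5 = -15)
t(p) = 2*p*(-3 + p) (t(p) = (p + p)*(p - 3) = (2*p)*(-3 + p) = 2*p*(-3 + p))
X(o) = -56 + o (X(o) = o - 2*(-4)*(-3 - 4) = o - 2*(-4)*(-7) = o - 1*56 = o - 56 = -56 + o)
-565 - ((X(Z) + 84) + N(27)) = -565 - (((-56 - 15) + 84) + 5) = -565 - ((-71 + 84) + 5) = -565 - (13 + 5) = -565 - 1*18 = -565 - 18 = -583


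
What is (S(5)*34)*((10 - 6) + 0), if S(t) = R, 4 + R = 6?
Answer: 272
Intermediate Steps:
R = 2 (R = -4 + 6 = 2)
S(t) = 2
(S(5)*34)*((10 - 6) + 0) = (2*34)*((10 - 6) + 0) = 68*(4 + 0) = 68*4 = 272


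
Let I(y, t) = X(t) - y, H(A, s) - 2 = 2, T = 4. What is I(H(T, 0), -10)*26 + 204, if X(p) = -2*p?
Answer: 620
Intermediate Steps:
H(A, s) = 4 (H(A, s) = 2 + 2 = 4)
I(y, t) = -y - 2*t (I(y, t) = -2*t - y = -y - 2*t)
I(H(T, 0), -10)*26 + 204 = (-1*4 - 2*(-10))*26 + 204 = (-4 + 20)*26 + 204 = 16*26 + 204 = 416 + 204 = 620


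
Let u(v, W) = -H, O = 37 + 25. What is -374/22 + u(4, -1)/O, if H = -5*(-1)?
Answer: -1059/62 ≈ -17.081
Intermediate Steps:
O = 62
H = 5
u(v, W) = -5 (u(v, W) = -1*5 = -5)
-374/22 + u(4, -1)/O = -374/22 - 5/62 = -374*1/22 - 5*1/62 = -17 - 5/62 = -1059/62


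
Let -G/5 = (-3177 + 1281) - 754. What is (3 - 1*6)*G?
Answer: -39750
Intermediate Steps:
G = 13250 (G = -5*((-3177 + 1281) - 754) = -5*(-1896 - 754) = -5*(-2650) = 13250)
(3 - 1*6)*G = (3 - 1*6)*13250 = (3 - 6)*13250 = -3*13250 = -39750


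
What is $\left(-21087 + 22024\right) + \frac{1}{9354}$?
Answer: $\frac{8764699}{9354} \approx 937.0$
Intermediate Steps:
$\left(-21087 + 22024\right) + \frac{1}{9354} = 937 + \frac{1}{9354} = \frac{8764699}{9354}$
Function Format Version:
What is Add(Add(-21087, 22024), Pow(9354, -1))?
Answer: Rational(8764699, 9354) ≈ 937.00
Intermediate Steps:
Add(Add(-21087, 22024), Pow(9354, -1)) = Add(937, Rational(1, 9354)) = Rational(8764699, 9354)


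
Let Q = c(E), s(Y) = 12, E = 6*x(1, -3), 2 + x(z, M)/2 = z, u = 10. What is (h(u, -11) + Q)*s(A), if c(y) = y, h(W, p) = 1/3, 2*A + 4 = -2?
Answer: -140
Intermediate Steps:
A = -3 (A = -2 + (½)*(-2) = -2 - 1 = -3)
h(W, p) = ⅓
x(z, M) = -4 + 2*z
E = -12 (E = 6*(-4 + 2*1) = 6*(-4 + 2) = 6*(-2) = -12)
Q = -12
(h(u, -11) + Q)*s(A) = (⅓ - 12)*12 = -35/3*12 = -140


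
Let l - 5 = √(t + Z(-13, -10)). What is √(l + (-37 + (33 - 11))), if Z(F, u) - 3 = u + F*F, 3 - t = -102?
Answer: √(-10 + √267) ≈ 2.5180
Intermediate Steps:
t = 105 (t = 3 - 1*(-102) = 3 + 102 = 105)
Z(F, u) = 3 + u + F² (Z(F, u) = 3 + (u + F*F) = 3 + (u + F²) = 3 + u + F²)
l = 5 + √267 (l = 5 + √(105 + (3 - 10 + (-13)²)) = 5 + √(105 + (3 - 10 + 169)) = 5 + √(105 + 162) = 5 + √267 ≈ 21.340)
√(l + (-37 + (33 - 11))) = √((5 + √267) + (-37 + (33 - 11))) = √((5 + √267) + (-37 + 22)) = √((5 + √267) - 15) = √(-10 + √267)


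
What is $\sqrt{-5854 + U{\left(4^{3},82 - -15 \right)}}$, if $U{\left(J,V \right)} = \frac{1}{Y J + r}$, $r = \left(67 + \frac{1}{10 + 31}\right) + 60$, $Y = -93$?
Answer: $\frac{i \sqrt{9274834439258}}{39804} \approx 76.511 i$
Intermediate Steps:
$r = \frac{5208}{41}$ ($r = \left(67 + \frac{1}{41}\right) + 60 = \frac{2748}{41} + 60 = \frac{5208}{41} \approx 127.02$)
$U{\left(J,V \right)} = \frac{1}{\frac{5208}{41} - 93 J}$ ($U{\left(J,V \right)} = \frac{1}{- 93 J + \frac{5208}{41}} = \frac{1}{\frac{5208}{41} - 93 J}$)
$\sqrt{-5854 + U{\left(4^{3},82 - -15 \right)}} = \sqrt{-5854 + \frac{41}{93 \left(56 - 41 \cdot 4^{3}\right)}} = \sqrt{-5854 + \frac{41}{93 \left(56 - 2624\right)}} = \sqrt{-5854 + \frac{41}{93 \left(-2568\right)}} = \sqrt{-5854 + \frac{41}{93} \left(- \frac{1}{2568}\right)} = \sqrt{-5854 - \frac{41}{238824}} = \sqrt{- \frac{1398075737}{238824}} = \frac{i \sqrt{9274834439258}}{39804}$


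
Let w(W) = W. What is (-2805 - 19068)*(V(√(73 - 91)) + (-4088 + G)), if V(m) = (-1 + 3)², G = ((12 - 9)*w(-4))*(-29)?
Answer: 81717528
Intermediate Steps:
G = 348 (G = ((12 - 9)*(-4))*(-29) = (3*(-4))*(-29) = -12*(-29) = 348)
V(m) = 4 (V(m) = 2² = 4)
(-2805 - 19068)*(V(√(73 - 91)) + (-4088 + G)) = (-2805 - 19068)*(4 + (-4088 + 348)) = -21873*(4 - 3740) = -21873*(-3736) = 81717528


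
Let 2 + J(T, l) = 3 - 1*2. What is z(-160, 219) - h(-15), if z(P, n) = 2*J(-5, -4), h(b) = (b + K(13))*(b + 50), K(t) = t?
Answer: 68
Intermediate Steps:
J(T, l) = -1 (J(T, l) = -2 + (3 - 1*2) = -2 + (3 - 2) = -2 + 1 = -1)
h(b) = (13 + b)*(50 + b) (h(b) = (b + 13)*(b + 50) = (13 + b)*(50 + b))
z(P, n) = -2 (z(P, n) = 2*(-1) = -2)
z(-160, 219) - h(-15) = -2 - (650 + (-15)² + 63*(-15)) = -2 - (650 + 225 - 945) = -2 - 1*(-70) = -2 + 70 = 68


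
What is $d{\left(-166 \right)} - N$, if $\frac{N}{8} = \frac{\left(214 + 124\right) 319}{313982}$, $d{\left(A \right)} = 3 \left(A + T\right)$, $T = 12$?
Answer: $- \frac{72961130}{156991} \approx -464.75$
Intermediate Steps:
$d{\left(A \right)} = 36 + 3 A$ ($d{\left(A \right)} = 3 \left(A + 12\right) = 3 \left(12 + A\right) = 36 + 3 A$)
$N = \frac{431288}{156991}$ ($N = 8 \frac{\left(214 + 124\right) 319}{313982} = 8 \cdot 338 \cdot 319 \cdot \frac{1}{313982} = 8 \cdot 107822 \cdot \frac{1}{313982} = 8 \cdot \frac{53911}{156991} = \frac{431288}{156991} \approx 2.7472$)
$d{\left(-166 \right)} - N = \left(36 + 3 \left(-166\right)\right) - \frac{431288}{156991} = \left(36 - 498\right) - \frac{431288}{156991} = -462 - \frac{431288}{156991} = - \frac{72961130}{156991}$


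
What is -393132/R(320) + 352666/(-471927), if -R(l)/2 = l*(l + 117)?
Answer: 21723994621/32997135840 ≈ 0.65836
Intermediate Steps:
R(l) = -2*l*(117 + l) (R(l) = -2*l*(l + 117) = -2*l*(117 + l))
-393132/R(320) + 352666/(-471927) = -393132*(-1/(640*(117 + 320))) + 352666/(-471927) = -393132/((-2*320*437)) + 352666*(-1/471927) = -393132/(-279680) - 352666/471927 = -393132*(-1/279680) - 352666/471927 = 98283/69920 - 352666/471927 = 21723994621/32997135840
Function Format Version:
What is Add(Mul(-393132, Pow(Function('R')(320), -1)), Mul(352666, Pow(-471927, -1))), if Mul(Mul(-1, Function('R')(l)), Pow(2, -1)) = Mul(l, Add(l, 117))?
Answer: Rational(21723994621, 32997135840) ≈ 0.65836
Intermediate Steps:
Function('R')(l) = Mul(-2, l, Add(117, l)) (Function('R')(l) = Mul(-2, Mul(l, Add(l, 117))) = Mul(-2, Mul(l, Add(117, l))) = Mul(-2, l, Add(117, l)))
Add(Mul(-393132, Pow(Function('R')(320), -1)), Mul(352666, Pow(-471927, -1))) = Add(Mul(-393132, Pow(Mul(-2, 320, Add(117, 320)), -1)), Mul(352666, Pow(-471927, -1))) = Add(Mul(-393132, Pow(Mul(-2, 320, 437), -1)), Mul(352666, Rational(-1, 471927))) = Add(Mul(-393132, Pow(-279680, -1)), Rational(-352666, 471927)) = Add(Mul(-393132, Rational(-1, 279680)), Rational(-352666, 471927)) = Add(Rational(98283, 69920), Rational(-352666, 471927)) = Rational(21723994621, 32997135840)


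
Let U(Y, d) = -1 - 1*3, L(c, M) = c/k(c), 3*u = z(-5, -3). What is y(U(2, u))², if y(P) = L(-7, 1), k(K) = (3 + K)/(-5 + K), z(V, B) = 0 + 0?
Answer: 441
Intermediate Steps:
z(V, B) = 0
k(K) = (3 + K)/(-5 + K)
u = 0 (u = (⅓)*0 = 0)
L(c, M) = c*(-5 + c)/(3 + c) (L(c, M) = c/(((3 + c)/(-5 + c))) = c*((-5 + c)/(3 + c)) = c*(-5 + c)/(3 + c))
U(Y, d) = -4 (U(Y, d) = -1 - 3 = -4)
y(P) = -21 (y(P) = -7*(-5 - 7)/(3 - 7) = -7*(-12)/(-4) = -7*(-¼)*(-12) = -21)
y(U(2, u))² = (-21)² = 441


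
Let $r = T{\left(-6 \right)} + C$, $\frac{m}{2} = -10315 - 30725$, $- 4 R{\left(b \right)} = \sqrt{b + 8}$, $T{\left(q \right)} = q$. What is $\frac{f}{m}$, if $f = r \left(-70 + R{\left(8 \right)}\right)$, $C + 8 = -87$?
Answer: $- \frac{7171}{82080} \approx -0.087366$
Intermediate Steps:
$C = -95$ ($C = -8 - 87 = -95$)
$R{\left(b \right)} = - \frac{\sqrt{8 + b}}{4}$ ($R{\left(b \right)} = - \frac{\sqrt{b + 8}}{4} = - \frac{\sqrt{8 + b}}{4}$)
$m = -82080$ ($m = 2 \left(-10315 - 30725\right) = 2 \left(-41040\right) = -82080$)
$r = -101$ ($r = -6 - 95 = -101$)
$f = 7171$ ($f = - 101 \left(-70 - \frac{\sqrt{8 + 8}}{4}\right) = - 101 \left(-70 - \frac{\sqrt{16}}{4}\right) = - 101 \left(-70 - 1\right) = \left(-101\right) \left(-71\right) = 7171$)
$\frac{f}{m} = \frac{7171}{-82080} = 7171 \left(- \frac{1}{82080}\right) = - \frac{7171}{82080}$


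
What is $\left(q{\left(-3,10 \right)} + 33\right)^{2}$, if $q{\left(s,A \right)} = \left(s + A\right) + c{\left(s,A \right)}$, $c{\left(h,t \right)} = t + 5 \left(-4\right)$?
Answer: $900$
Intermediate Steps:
$c{\left(h,t \right)} = -20 + t$ ($c{\left(h,t \right)} = t - 20 = -20 + t$)
$q{\left(s,A \right)} = -20 + s + 2 A$ ($q{\left(s,A \right)} = \left(s + A\right) + \left(-20 + A\right) = \left(A + s\right) + \left(-20 + A\right) = -20 + s + 2 A$)
$\left(q{\left(-3,10 \right)} + 33\right)^{2} = \left(\left(-20 - 3 + 2 \cdot 10\right) + 33\right)^{2} = \left(\left(-20 - 3 + 20\right) + 33\right)^{2} = \left(-3 + 33\right)^{2} = 30^{2} = 900$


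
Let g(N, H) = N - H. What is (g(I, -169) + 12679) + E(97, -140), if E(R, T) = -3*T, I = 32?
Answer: 13300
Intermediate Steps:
(g(I, -169) + 12679) + E(97, -140) = ((32 - 1*(-169)) + 12679) - 3*(-140) = ((32 + 169) + 12679) + 420 = (201 + 12679) + 420 = 12880 + 420 = 13300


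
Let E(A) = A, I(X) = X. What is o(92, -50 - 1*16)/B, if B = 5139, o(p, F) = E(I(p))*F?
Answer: -2024/1713 ≈ -1.1816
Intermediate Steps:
o(p, F) = F*p (o(p, F) = p*F = F*p)
o(92, -50 - 1*16)/B = ((-50 - 1*16)*92)/5139 = ((-50 - 16)*92)*(1/5139) = -66*92*(1/5139) = -6072*1/5139 = -2024/1713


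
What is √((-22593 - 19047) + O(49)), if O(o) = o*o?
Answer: I*√39239 ≈ 198.09*I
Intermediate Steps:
O(o) = o²
√((-22593 - 19047) + O(49)) = √((-22593 - 19047) + 49²) = √(-41640 + 2401) = √(-39239) = I*√39239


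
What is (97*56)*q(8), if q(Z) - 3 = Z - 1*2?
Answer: 48888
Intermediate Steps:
q(Z) = 1 + Z (q(Z) = 3 + (Z - 1*2) = 3 + (Z - 2) = 3 + (-2 + Z) = 1 + Z)
(97*56)*q(8) = (97*56)*(1 + 8) = 5432*9 = 48888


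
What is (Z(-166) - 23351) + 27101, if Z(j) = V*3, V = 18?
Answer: 3804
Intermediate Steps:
Z(j) = 54 (Z(j) = 18*3 = 54)
(Z(-166) - 23351) + 27101 = (54 - 23351) + 27101 = -23297 + 27101 = 3804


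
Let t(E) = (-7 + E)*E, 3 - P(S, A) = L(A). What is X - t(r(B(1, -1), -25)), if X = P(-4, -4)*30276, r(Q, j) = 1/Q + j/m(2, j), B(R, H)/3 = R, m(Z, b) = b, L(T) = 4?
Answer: -272416/9 ≈ -30268.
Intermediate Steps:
B(R, H) = 3*R
r(Q, j) = 1 + 1/Q (r(Q, j) = 1/Q + j/j = 1/Q + 1 = 1 + 1/Q)
P(S, A) = -1 (P(S, A) = 3 - 1*4 = 3 - 4 = -1)
t(E) = E*(-7 + E)
X = -30276 (X = -1*30276 = -30276)
X - t(r(B(1, -1), -25)) = -30276 - (1 + 3*1)/((3*1))*(-7 + (1 + 3*1)/((3*1))) = -30276 - (1 + 3)/3*(-7 + (1 + 3)/3) = -30276 - (1/3)*4*(-7 + (1/3)*4) = -30276 - 4*(-7 + 4/3)/3 = -30276 - 4*(-17)/(3*3) = -30276 - 1*(-68/9) = -30276 + 68/9 = -272416/9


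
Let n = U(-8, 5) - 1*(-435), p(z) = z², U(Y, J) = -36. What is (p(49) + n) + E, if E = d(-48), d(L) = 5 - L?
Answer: 2853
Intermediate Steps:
n = 399 (n = -36 - 1*(-435) = -36 + 435 = 399)
E = 53 (E = 5 - 1*(-48) = 5 + 48 = 53)
(p(49) + n) + E = (49² + 399) + 53 = (2401 + 399) + 53 = 2800 + 53 = 2853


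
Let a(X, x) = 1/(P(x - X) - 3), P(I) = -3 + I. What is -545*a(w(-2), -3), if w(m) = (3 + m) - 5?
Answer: 109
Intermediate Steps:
w(m) = -2 + m
a(X, x) = 1/(-6 + x - X) (a(X, x) = 1/((-3 + (x - X)) - 3) = 1/((-3 + x - X) - 3) = 1/(-6 + x - X))
-545*a(w(-2), -3) = -545/(-6 - 3 - (-2 - 2)) = -545/(-6 - 3 - 1*(-4)) = -545/(-6 - 3 + 4) = -545/(-5) = -545*(-⅕) = 109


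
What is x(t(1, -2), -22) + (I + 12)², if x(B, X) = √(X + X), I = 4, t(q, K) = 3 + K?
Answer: 256 + 2*I*√11 ≈ 256.0 + 6.6332*I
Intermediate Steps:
x(B, X) = √2*√X (x(B, X) = √(2*X) = √2*√X)
x(t(1, -2), -22) + (I + 12)² = √2*√(-22) + (4 + 12)² = √2*(I*√22) + 16² = 2*I*√11 + 256 = 256 + 2*I*√11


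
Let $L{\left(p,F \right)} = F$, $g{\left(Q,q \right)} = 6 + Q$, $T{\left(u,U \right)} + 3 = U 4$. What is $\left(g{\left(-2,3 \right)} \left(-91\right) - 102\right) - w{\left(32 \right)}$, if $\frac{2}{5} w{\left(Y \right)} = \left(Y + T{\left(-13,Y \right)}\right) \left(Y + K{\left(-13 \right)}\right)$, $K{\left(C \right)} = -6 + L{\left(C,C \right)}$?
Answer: $- \frac{11137}{2} \approx -5568.5$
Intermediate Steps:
$T{\left(u,U \right)} = -3 + 4 U$ ($T{\left(u,U \right)} = -3 + U 4 = -3 + 4 U$)
$K{\left(C \right)} = -6 + C$
$w{\left(Y \right)} = \frac{5 \left(-19 + Y\right) \left(-3 + 5 Y\right)}{2}$ ($w{\left(Y \right)} = \frac{5 \left(Y + \left(-3 + 4 Y\right)\right) \left(Y - 19\right)}{2} = \frac{5 \left(-3 + 5 Y\right) \left(Y - 19\right)}{2} = \frac{5 \left(-3 + 5 Y\right) \left(-19 + Y\right)}{2} = \frac{5 \left(-19 + Y\right) \left(-3 + 5 Y\right)}{2}$)
$\left(g{\left(-2,3 \right)} \left(-91\right) - 102\right) - w{\left(32 \right)} = \left(\left(6 - 2\right) \left(-91\right) - 102\right) - \left(\frac{285}{2} - 7840 + \frac{25 \cdot 32^{2}}{2}\right) = \left(4 \left(-91\right) - 102\right) - \left(\frac{285}{2} - 7840 + \frac{25}{2} \cdot 1024\right) = \left(-364 - 102\right) - \left(\frac{285}{2} - 7840 + 12800\right) = -466 - \frac{10205}{2} = - \frac{11137}{2}$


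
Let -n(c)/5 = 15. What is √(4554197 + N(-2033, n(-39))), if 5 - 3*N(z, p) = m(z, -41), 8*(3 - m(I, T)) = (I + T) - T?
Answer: √655792266/12 ≈ 2134.0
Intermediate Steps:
n(c) = -75 (n(c) = -5*15 = -75)
m(I, T) = 3 - I/8 (m(I, T) = 3 - ((I + T) - T)/8 = 3 - I/8)
N(z, p) = ⅔ + z/24 (N(z, p) = 5/3 - (3 - z/8)/3 = 5/3 + (-1 + z/24) = ⅔ + z/24)
√(4554197 + N(-2033, n(-39))) = √(4554197 + (⅔ + (1/24)*(-2033))) = √(4554197 + (⅔ - 2033/24)) = √(4554197 - 2017/24) = √(109298711/24) = √655792266/12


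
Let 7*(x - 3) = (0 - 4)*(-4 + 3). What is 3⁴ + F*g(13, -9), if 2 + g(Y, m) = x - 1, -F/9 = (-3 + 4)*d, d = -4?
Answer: 711/7 ≈ 101.57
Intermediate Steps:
x = 25/7 (x = 3 + ((0 - 4)*(-4 + 3))/7 = 3 + (-4*(-1))/7 = 3 + (⅐)*4 = 3 + 4/7 = 25/7 ≈ 3.5714)
F = 36 (F = -9*(-3 + 4)*(-4) = -9*(-4) = 36)
g(Y, m) = 4/7 (g(Y, m) = -2 + (25/7 - 1) = -2 + 18/7 = 4/7)
3⁴ + F*g(13, -9) = 3⁴ + 36*(4/7) = 81 + 144/7 = 711/7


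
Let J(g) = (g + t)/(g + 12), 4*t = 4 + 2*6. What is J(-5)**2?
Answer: 1/49 ≈ 0.020408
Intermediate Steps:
t = 4 (t = (4 + 2*6)/4 = (4 + 12)/4 = (1/4)*16 = 4)
J(g) = (4 + g)/(12 + g) (J(g) = (g + 4)/(g + 12) = (4 + g)/(12 + g))
J(-5)**2 = ((4 - 5)/(12 - 5))**2 = (-1/7)**2 = 1/49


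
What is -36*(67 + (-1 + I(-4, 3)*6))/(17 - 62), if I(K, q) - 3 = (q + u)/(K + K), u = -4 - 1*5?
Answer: 354/5 ≈ 70.800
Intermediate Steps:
u = -9 (u = -4 - 5 = -9)
I(K, q) = 3 + (-9 + q)/(2*K) (I(K, q) = 3 + (q - 9)/(K + K) = 3 + (-9 + q)/((2*K)) = 3 + (-9 + q)*(1/(2*K)) = 3 + (-9 + q)/(2*K))
-36*(67 + (-1 + I(-4, 3)*6))/(17 - 62) = -36*(67 + (-1 + ((½)*(-9 + 3 + 6*(-4))/(-4))*6))/(17 - 62) = -36*(67 + (-1 + ((½)*(-¼)*(-9 + 3 - 24))*6))/(-45) = -36*(67 + (-1 + ((½)*(-¼)*(-30))*6))*(-1)/45 = -36*(67 + (-1 + (15/4)*6))*(-1)/45 = -36*(67 + (-1 + 45/2))*(-1)/45 = -36*(67 + 43/2)*(-1)/45 = -3186*(-1)/45 = -36*(-59/30) = 354/5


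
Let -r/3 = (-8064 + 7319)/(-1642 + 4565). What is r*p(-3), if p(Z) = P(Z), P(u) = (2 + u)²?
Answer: 2235/2923 ≈ 0.76463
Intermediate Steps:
r = 2235/2923 (r = -3*(-8064 + 7319)/(-1642 + 4565) = -(-2235)/2923 = -3*(-745/2923) = 2235/2923 ≈ 0.76463)
p(Z) = (2 + Z)²
r*p(-3) = 2235*(2 - 3)²/2923 = (2235/2923)*(-1)² = (2235/2923)*1 = 2235/2923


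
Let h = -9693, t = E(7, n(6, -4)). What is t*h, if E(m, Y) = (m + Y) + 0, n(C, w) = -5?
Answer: -19386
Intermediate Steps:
E(m, Y) = Y + m (E(m, Y) = (Y + m) + 0 = Y + m)
t = 2 (t = -5 + 7 = 2)
t*h = 2*(-9693) = -19386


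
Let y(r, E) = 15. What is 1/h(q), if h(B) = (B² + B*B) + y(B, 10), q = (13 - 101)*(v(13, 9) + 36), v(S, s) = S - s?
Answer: 1/24780815 ≈ 4.0354e-8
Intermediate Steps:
q = -3520 (q = (13 - 101)*((13 - 1*9) + 36) = -88*((13 - 9) + 36) = -88*(4 + 36) = -88*40 = -3520)
h(B) = 15 + 2*B² (h(B) = (B² + B*B) + 15 = (B² + B²) + 15 = 2*B² + 15 = 15 + 2*B²)
1/h(q) = 1/(15 + 2*(-3520)²) = 1/(15 + 2*12390400) = 1/(15 + 24780800) = 1/24780815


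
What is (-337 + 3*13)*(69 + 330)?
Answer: -118902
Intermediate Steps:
(-337 + 3*13)*(69 + 330) = (-337 + 39)*399 = -298*399 = -118902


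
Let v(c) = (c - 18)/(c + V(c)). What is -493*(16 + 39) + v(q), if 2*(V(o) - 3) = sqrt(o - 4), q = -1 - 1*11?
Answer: -460901/17 + 12*I/17 ≈ -27112.0 + 0.70588*I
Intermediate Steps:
q = -12 (q = -1 - 11 = -12)
V(o) = 3 + sqrt(-4 + o)/2 (V(o) = 3 + sqrt(o - 4)/2 = 3 + sqrt(-4 + o)/2)
v(c) = (-18 + c)/(3 + c + sqrt(-4 + c)/2) (v(c) = (c - 18)/(c + (3 + sqrt(-4 + c)/2)) = (-18 + c)/(3 + c + sqrt(-4 + c)/2))
-493*(16 + 39) + v(q) = -493*(16 + 39) + 2*(-18 - 12)/(6 + sqrt(-4 - 12) + 2*(-12)) = -493*55 + 2*(-30)/(6 + sqrt(-16) - 24) = -27115 + 2*(-30)/(6 + 4*I - 24) = -27115 + 2*(-30)/(-18 + 4*I) = -27115 + 2*((-18 - 4*I)/340)*(-30) = -27115 + (54/17 + 12*I/17) = -460901/17 + 12*I/17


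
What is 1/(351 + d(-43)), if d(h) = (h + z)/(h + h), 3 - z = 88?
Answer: 43/15157 ≈ 0.0028370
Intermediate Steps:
z = -85 (z = 3 - 1*88 = 3 - 88 = -85)
d(h) = (-85 + h)/(2*h) (d(h) = (h - 85)/(h + h) = (-85 + h)/((2*h)) = (-85 + h)*(1/(2*h)) = (-85 + h)/(2*h))
1/(351 + d(-43)) = 1/(351 + (½)*(-85 - 43)/(-43)) = 1/(351 + (½)*(-1/43)*(-128)) = 1/(351 + 64/43) = 1/(15157/43) = 43/15157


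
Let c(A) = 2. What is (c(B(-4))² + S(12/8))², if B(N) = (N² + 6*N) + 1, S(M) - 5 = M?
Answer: 441/4 ≈ 110.25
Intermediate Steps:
S(M) = 5 + M
B(N) = 1 + N² + 6*N
(c(B(-4))² + S(12/8))² = (2² + (5 + 12/8))² = (4 + (5 + 12*(⅛)))² = (4 + (5 + 3/2))² = (4 + 13/2)² = (21/2)² = 441/4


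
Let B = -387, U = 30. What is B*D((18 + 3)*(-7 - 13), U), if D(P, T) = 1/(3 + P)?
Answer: 129/139 ≈ 0.92806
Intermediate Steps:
B*D((18 + 3)*(-7 - 13), U) = -387/(3 + (18 + 3)*(-7 - 13)) = -387/(3 + 21*(-20)) = -387/(3 - 420) = -387/(-417) = -387*(-1/417) = 129/139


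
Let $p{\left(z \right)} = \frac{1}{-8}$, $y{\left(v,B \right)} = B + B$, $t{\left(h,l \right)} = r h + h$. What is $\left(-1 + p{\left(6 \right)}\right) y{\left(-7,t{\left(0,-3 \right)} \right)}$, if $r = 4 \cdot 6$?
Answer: $0$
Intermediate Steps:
$r = 24$
$t{\left(h,l \right)} = 25 h$ ($t{\left(h,l \right)} = 24 h + h = 25 h$)
$y{\left(v,B \right)} = 2 B$
$p{\left(z \right)} = - \frac{1}{8}$
$\left(-1 + p{\left(6 \right)}\right) y{\left(-7,t{\left(0,-3 \right)} \right)} = \left(-1 - \frac{1}{8}\right) 2 \cdot 25 \cdot 0 = - \frac{9 \cdot 2 \cdot 0}{8} = \left(- \frac{9}{8}\right) 0 = 0$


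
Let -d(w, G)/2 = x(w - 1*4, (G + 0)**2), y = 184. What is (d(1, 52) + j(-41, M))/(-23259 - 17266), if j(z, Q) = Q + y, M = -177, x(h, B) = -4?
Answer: -3/8105 ≈ -0.00037014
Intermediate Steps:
j(z, Q) = 184 + Q (j(z, Q) = Q + 184 = 184 + Q)
d(w, G) = 8 (d(w, G) = -2*(-4) = 8)
(d(1, 52) + j(-41, M))/(-23259 - 17266) = (8 + (184 - 177))/(-23259 - 17266) = (8 + 7)/(-40525) = 15*(-1/40525) = -3/8105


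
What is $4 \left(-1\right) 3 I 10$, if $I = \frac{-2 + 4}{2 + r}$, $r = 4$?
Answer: $-40$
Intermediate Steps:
$I = \frac{1}{3}$ ($I = \frac{-2 + 4}{2 + 4} = \frac{2}{6} = 2 \cdot \frac{1}{6} = \frac{1}{3} \approx 0.33333$)
$4 \left(-1\right) 3 I 10 = 4 \left(-1\right) 3 \cdot \frac{1}{3} \cdot 10 = \left(-4\right) 3 \cdot \frac{1}{3} \cdot 10 = \left(-12\right) \frac{1}{3} \cdot 10 = \left(-4\right) 10 = -40$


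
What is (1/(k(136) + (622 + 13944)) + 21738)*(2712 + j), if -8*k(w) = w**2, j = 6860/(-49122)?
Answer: 8871168583636453/150485247 ≈ 5.8950e+7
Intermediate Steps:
j = -3430/24561 (j = 6860*(-1/49122) = -3430/24561 ≈ -0.13965)
k(w) = -w**2/8
(1/(k(136) + (622 + 13944)) + 21738)*(2712 + j) = (1/(-1/8*136**2 + (622 + 13944)) + 21738)*(2712 - 3430/24561) = (1/(-1/8*18496 + 14566) + 21738)*(66606002/24561) = (1/(-2312 + 14566) + 21738)*(66606002/24561) = (1/12254 + 21738)*(66606002/24561) = (266377453/12254)*(66606002/24561) = 8871168583636453/150485247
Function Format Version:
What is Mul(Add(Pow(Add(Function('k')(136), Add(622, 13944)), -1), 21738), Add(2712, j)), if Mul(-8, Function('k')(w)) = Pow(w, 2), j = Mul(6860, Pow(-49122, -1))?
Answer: Rational(8871168583636453, 150485247) ≈ 5.8950e+7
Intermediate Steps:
j = Rational(-3430, 24561) (j = Mul(6860, Rational(-1, 49122)) = Rational(-3430, 24561) ≈ -0.13965)
Function('k')(w) = Mul(Rational(-1, 8), Pow(w, 2))
Mul(Add(Pow(Add(Function('k')(136), Add(622, 13944)), -1), 21738), Add(2712, j)) = Mul(Add(Pow(Add(Mul(Rational(-1, 8), Pow(136, 2)), Add(622, 13944)), -1), 21738), Add(2712, Rational(-3430, 24561))) = Mul(Add(Pow(Add(Mul(Rational(-1, 8), 18496), 14566), -1), 21738), Rational(66606002, 24561)) = Mul(Add(Pow(Add(-2312, 14566), -1), 21738), Rational(66606002, 24561)) = Mul(Add(Pow(12254, -1), 21738), Rational(66606002, 24561)) = Mul(Add(Rational(1, 12254), 21738), Rational(66606002, 24561)) = Mul(Rational(266377453, 12254), Rational(66606002, 24561)) = Rational(8871168583636453, 150485247)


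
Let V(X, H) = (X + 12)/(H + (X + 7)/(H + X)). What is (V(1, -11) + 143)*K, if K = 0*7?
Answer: 0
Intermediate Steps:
K = 0
V(X, H) = (12 + X)/(H + (7 + X)/(H + X))
(V(1, -11) + 143)*K = ((1² + 12*(-11) + 12*1 - 11*1)/(7 + 1 + (-11)² - 11*1) + 143)*0 = ((1 - 132 + 12 - 11)/(7 + 1 + 121 - 11) + 143)*0 = (-130/118 + 143)*0 = ((1/118)*(-130) + 143)*0 = (-65/59 + 143)*0 = (8372/59)*0 = 0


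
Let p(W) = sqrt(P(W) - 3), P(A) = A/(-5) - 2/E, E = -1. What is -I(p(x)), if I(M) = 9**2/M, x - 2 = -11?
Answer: -81*sqrt(5)/2 ≈ -90.561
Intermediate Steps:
P(A) = 2 - A/5 (P(A) = A/(-5) - 2/(-1) = A*(-1/5) - 2*(-1) = -A/5 + 2 = 2 - A/5)
x = -9 (x = 2 - 11 = -9)
p(W) = sqrt(-1 - W/5) (p(W) = sqrt((2 - W/5) - 3) = sqrt(-1 - W/5))
I(M) = 81/M
-I(p(x)) = -81/(sqrt(-25 - 5*(-9))/5) = -81/(sqrt(-25 + 45)/5) = -81/(sqrt(20)/5) = -81/((2*sqrt(5))/5) = -81/(2*sqrt(5)/5) = -81*sqrt(5)/2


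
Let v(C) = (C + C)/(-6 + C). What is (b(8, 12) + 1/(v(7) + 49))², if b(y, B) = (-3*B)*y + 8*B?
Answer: 146289025/3969 ≈ 36858.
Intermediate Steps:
v(C) = 2*C/(-6 + C) (v(C) = (2*C)/(-6 + C) = 2*C/(-6 + C))
b(y, B) = 8*B - 3*B*y (b(y, B) = -3*B*y + 8*B = 8*B - 3*B*y)
(b(8, 12) + 1/(v(7) + 49))² = (12*(8 - 3*8) + 1/(2*7/(-6 + 7) + 49))² = (12*(8 - 24) + 1/(2*7/1 + 49))² = (12*(-16) + 1/(2*7*1 + 49))² = (-192 + 1/(14 + 49))² = (-192 + 1/63)² = (-12095/63)² = 146289025/3969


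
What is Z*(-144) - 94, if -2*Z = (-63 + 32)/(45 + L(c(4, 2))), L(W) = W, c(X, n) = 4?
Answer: -6838/49 ≈ -139.55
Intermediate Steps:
Z = 31/98 (Z = -(-63 + 32)/(2*(45 + 4)) = -(-31)/(2*49) = -½*(-31/49) = 31/98 ≈ 0.31633)
Z*(-144) - 94 = (31/98)*(-144) - 94 = -2232/49 - 94 = -6838/49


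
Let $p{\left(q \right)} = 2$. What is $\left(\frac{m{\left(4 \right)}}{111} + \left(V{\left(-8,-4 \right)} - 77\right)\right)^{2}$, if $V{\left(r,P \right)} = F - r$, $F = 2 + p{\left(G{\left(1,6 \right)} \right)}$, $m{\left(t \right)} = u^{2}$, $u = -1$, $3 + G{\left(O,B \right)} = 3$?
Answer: $\frac{52041796}{12321} \approx 4223.8$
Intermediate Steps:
$G{\left(O,B \right)} = 0$ ($G{\left(O,B \right)} = -3 + 3 = 0$)
$m{\left(t \right)} = 1$ ($m{\left(t \right)} = \left(-1\right)^{2} = 1$)
$F = 4$ ($F = 2 + 2 = 4$)
$V{\left(r,P \right)} = 4 - r$
$\left(\frac{m{\left(4 \right)}}{111} + \left(V{\left(-8,-4 \right)} - 77\right)\right)^{2} = \left(1 \cdot \frac{1}{111} + \left(\left(4 - -8\right) - 77\right)\right)^{2} = \left(1 \cdot \frac{1}{111} + \left(\left(4 + 8\right) - 77\right)\right)^{2} = \left(\frac{1}{111} + \left(12 - 77\right)\right)^{2} = \left(\frac{1}{111} - 65\right)^{2} = \left(- \frac{7214}{111}\right)^{2} = \frac{52041796}{12321}$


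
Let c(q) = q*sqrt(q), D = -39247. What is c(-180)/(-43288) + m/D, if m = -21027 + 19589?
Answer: 1438/39247 + 135*I*sqrt(5)/5411 ≈ 0.03664 + 0.055788*I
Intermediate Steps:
m = -1438
c(q) = q**(3/2)
c(-180)/(-43288) + m/D = (-180)**(3/2)/(-43288) - 1438/(-39247) = -1080*I*sqrt(5)*(-1/43288) - 1438*(-1/39247) = 135*I*sqrt(5)/5411 + 1438/39247 = 1438/39247 + 135*I*sqrt(5)/5411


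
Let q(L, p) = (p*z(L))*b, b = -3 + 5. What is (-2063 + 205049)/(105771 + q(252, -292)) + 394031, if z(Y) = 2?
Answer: 41217027679/104603 ≈ 3.9403e+5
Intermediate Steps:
b = 2
q(L, p) = 4*p (q(L, p) = (p*2)*2 = (2*p)*2 = 4*p)
(-2063 + 205049)/(105771 + q(252, -292)) + 394031 = (-2063 + 205049)/(105771 + 4*(-292)) + 394031 = 202986/(105771 - 1168) + 394031 = 202986/104603 + 394031 = 41217027679/104603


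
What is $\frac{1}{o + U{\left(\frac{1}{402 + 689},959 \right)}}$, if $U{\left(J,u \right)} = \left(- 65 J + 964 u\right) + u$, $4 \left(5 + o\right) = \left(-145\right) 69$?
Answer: $\frac{4364}{4027660805} \approx 1.0835 \cdot 10^{-6}$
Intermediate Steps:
$o = - \frac{10025}{4}$ ($o = -5 + \frac{\left(-145\right) 69}{4} = -5 + \frac{1}{4} \left(-10005\right) = -5 - \frac{10005}{4} = - \frac{10025}{4} \approx -2506.3$)
$U{\left(J,u \right)} = - 65 J + 965 u$
$\frac{1}{o + U{\left(\frac{1}{402 + 689},959 \right)}} = \frac{1}{- \frac{10025}{4} + \left(- \frac{65}{402 + 689} + 965 \cdot 959\right)} = \frac{1}{- \frac{10025}{4} + \left(- \frac{65}{1091} + 925435\right)} = \frac{1}{- \frac{10025}{4} + \frac{1009649520}{1091}} = \frac{1}{\frac{4027660805}{4364}} = \frac{4364}{4027660805}$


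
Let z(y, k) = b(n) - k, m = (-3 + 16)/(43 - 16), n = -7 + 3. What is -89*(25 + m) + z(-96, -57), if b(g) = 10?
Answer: -59423/27 ≈ -2200.9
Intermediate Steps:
n = -4
m = 13/27 ≈ 0.48148
z(y, k) = 10 - k
-89*(25 + m) + z(-96, -57) = -89*(25 + 13/27) + (10 - 1*(-57)) = -89*688/27 + (10 + 57) = -61232/27 + 67 = -59423/27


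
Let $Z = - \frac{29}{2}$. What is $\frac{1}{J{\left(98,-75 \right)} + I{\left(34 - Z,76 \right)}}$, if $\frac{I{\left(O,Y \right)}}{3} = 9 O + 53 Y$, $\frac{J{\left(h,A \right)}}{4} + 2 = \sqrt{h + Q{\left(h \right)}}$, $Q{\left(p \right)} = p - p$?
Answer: $\frac{53542}{716680169} - \frac{112 \sqrt{2}}{716680169} \approx 7.4487 \cdot 10^{-5}$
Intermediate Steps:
$Z = - \frac{29}{2}$ ($Z = \left(-29\right) \frac{1}{2} = - \frac{29}{2} \approx -14.5$)
$Q{\left(p \right)} = 0$
$J{\left(h,A \right)} = -8 + 4 \sqrt{h}$ ($J{\left(h,A \right)} = -8 + 4 \sqrt{h + 0} = -8 + 4 \sqrt{h}$)
$I{\left(O,Y \right)} = 27 O + 159 Y$ ($I{\left(O,Y \right)} = 3 \left(9 O + 53 Y\right) = 27 O + 159 Y$)
$\frac{1}{J{\left(98,-75 \right)} + I{\left(34 - Z,76 \right)}} = \frac{1}{\left(-8 + 4 \sqrt{98}\right) + \left(27 \left(34 - - \frac{29}{2}\right) + 159 \cdot 76\right)} = \frac{1}{\left(-8 + 4 \cdot 7 \sqrt{2}\right) + \left(27 \left(34 + \frac{29}{2}\right) + 12084\right)} = \frac{1}{\left(-8 + 28 \sqrt{2}\right) + \left(27 \cdot \frac{97}{2} + 12084\right)} = \frac{1}{\left(-8 + 28 \sqrt{2}\right) + \left(\frac{2619}{2} + 12084\right)} = \frac{1}{\left(-8 + 28 \sqrt{2}\right) + \frac{26787}{2}} = \frac{1}{\frac{26771}{2} + 28 \sqrt{2}}$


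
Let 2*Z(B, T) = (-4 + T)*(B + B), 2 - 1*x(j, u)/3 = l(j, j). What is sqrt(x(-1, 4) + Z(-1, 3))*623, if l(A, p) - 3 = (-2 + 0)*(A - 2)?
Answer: 1246*I*sqrt(5) ≈ 2786.1*I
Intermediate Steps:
l(A, p) = 7 - 2*A (l(A, p) = 3 + (-2 + 0)*(A - 2) = 3 - 2*(-2 + A) = 3 + (4 - 2*A) = 7 - 2*A)
x(j, u) = -15 + 6*j (x(j, u) = 6 - 3*(7 - 2*j) = 6 + (-21 + 6*j) = -15 + 6*j)
Z(B, T) = B*(-4 + T) (Z(B, T) = ((-4 + T)*(B + B))/2 = ((-4 + T)*(2*B))/2 = (2*B*(-4 + T))/2 = B*(-4 + T))
sqrt(x(-1, 4) + Z(-1, 3))*623 = sqrt((-15 + 6*(-1)) - (-4 + 3))*623 = sqrt((-15 - 6) - 1*(-1))*623 = sqrt(-21 + 1)*623 = sqrt(-20)*623 = (2*I*sqrt(5))*623 = 1246*I*sqrt(5)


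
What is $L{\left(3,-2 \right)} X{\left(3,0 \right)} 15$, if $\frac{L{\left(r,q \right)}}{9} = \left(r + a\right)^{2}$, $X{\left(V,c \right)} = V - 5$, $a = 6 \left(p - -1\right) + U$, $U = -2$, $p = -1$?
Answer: $-270$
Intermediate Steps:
$a = -2$ ($a = 6 \left(-1 - -1\right) - 2 = 6 \left(-1 + 1\right) - 2 = 6 \cdot 0 - 2 = 0 - 2 = -2$)
$X{\left(V,c \right)} = -5 + V$
$L{\left(r,q \right)} = 9 \left(-2 + r\right)^{2}$ ($L{\left(r,q \right)} = 9 \left(r - 2\right)^{2} = 9 \left(-2 + r\right)^{2}$)
$L{\left(3,-2 \right)} X{\left(3,0 \right)} 15 = 9 \left(-2 + 3\right)^{2} \left(-5 + 3\right) 15 = 9 \cdot 1^{2} \left(-2\right) 15 = 9 \cdot 1 \left(-2\right) 15 = 9 \left(-2\right) 15 = \left(-18\right) 15 = -270$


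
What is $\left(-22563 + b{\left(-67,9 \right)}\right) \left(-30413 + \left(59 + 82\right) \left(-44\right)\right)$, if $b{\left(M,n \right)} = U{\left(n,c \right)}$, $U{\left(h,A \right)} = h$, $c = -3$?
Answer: $825859818$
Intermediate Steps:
$b{\left(M,n \right)} = n$
$\left(-22563 + b{\left(-67,9 \right)}\right) \left(-30413 + \left(59 + 82\right) \left(-44\right)\right) = \left(-22563 + 9\right) \left(-30413 + \left(59 + 82\right) \left(-44\right)\right) = - 22554 \left(-30413 + 141 \left(-44\right)\right) = - 22554 \left(-30413 - 6204\right) = \left(-22554\right) \left(-36617\right) = 825859818$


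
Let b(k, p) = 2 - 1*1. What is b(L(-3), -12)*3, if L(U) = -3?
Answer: 3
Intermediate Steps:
b(k, p) = 1 (b(k, p) = 2 - 1 = 1)
b(L(-3), -12)*3 = 1*3 = 3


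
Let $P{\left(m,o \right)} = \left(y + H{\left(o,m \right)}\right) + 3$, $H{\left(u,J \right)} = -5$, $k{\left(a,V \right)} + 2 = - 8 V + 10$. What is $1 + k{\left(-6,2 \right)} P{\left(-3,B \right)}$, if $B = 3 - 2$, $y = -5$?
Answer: $57$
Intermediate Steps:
$k{\left(a,V \right)} = 8 - 8 V$ ($k{\left(a,V \right)} = -2 - \left(-10 + 8 V\right) = 8 - 8 V$)
$B = 1$ ($B = 3 - 2 = 1$)
$P{\left(m,o \right)} = -7$ ($P{\left(m,o \right)} = \left(-5 - 5\right) + 3 = -10 + 3 = -7$)
$1 + k{\left(-6,2 \right)} P{\left(-3,B \right)} = 1 + \left(8 - 16\right) \left(-7\right) = 1 - -56 = 1 + 56 = 57$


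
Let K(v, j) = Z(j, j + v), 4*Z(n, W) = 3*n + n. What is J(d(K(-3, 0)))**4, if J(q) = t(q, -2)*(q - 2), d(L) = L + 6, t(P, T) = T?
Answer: 4096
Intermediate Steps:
Z(n, W) = n (Z(n, W) = (3*n + n)/4 = (4*n)/4 = n)
K(v, j) = j
d(L) = 6 + L
J(q) = 4 - 2*q (J(q) = -2*(q - 2) = -2*(-2 + q) = 4 - 2*q)
J(d(K(-3, 0)))**4 = (4 - 2*(6 + 0))**4 = (4 - 2*6)**4 = (4 - 12)**4 = (-8)**4 = 4096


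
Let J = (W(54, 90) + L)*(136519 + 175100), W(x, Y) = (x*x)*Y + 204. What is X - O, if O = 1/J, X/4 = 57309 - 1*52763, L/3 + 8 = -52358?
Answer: 598074287103215/32890138974 ≈ 18184.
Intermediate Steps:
L = -157098 (L = -24 + 3*(-52358) = -24 - 157074 = -157098)
W(x, Y) = 204 + Y*x² (W(x, Y) = x²*Y + 204 = Y*x² + 204 = 204 + Y*x²)
X = 18184 (X = 4*(57309 - 1*52763) = 4*(57309 - 52763) = 4*4546 = 18184)
J = 32890138974 (J = ((204 + 90*54²) - 157098)*(136519 + 175100) = ((204 + 90*2916) - 157098)*311619 = ((204 + 262440) - 157098)*311619 = (262644 - 157098)*311619 = 105546*311619 = 32890138974)
O = 1/32890138974 ≈ 3.0404e-11
X - O = 18184 - 1*1/32890138974 = 18184 - 1/32890138974 = 598074287103215/32890138974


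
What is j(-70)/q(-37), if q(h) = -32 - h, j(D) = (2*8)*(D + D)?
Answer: -448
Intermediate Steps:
j(D) = 32*D (j(D) = 16*(2*D) = 32*D)
j(-70)/q(-37) = (32*(-70))/(-32 - 1*(-37)) = -2240/(-32 + 37) = -2240/5 = -2240*⅕ = -448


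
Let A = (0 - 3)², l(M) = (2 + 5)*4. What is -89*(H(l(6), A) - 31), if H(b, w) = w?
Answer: 1958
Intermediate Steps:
l(M) = 28 (l(M) = 7*4 = 28)
A = 9 (A = (-3)² = 9)
-89*(H(l(6), A) - 31) = -89*(9 - 31) = -89*(-22) = 1958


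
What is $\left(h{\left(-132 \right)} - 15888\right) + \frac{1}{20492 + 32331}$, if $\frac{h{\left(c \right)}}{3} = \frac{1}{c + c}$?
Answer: $- \frac{73854213247}{4648424} \approx -15888.0$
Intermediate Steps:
$h{\left(c \right)} = \frac{3}{2 c}$ ($h{\left(c \right)} = \frac{3}{c + c} = \frac{3}{2 c}$)
$\left(h{\left(-132 \right)} - 15888\right) + \frac{1}{20492 + 32331} = \left(\frac{3}{2 \left(-132\right)} - 15888\right) + \frac{1}{20492 + 32331} = \left(\frac{3}{2} \left(- \frac{1}{132}\right) - 15888\right) + \frac{1}{52823} = \left(- \frac{1}{88} - 15888\right) + \frac{1}{52823} = - \frac{1398145}{88} + \frac{1}{52823} = - \frac{73854213247}{4648424}$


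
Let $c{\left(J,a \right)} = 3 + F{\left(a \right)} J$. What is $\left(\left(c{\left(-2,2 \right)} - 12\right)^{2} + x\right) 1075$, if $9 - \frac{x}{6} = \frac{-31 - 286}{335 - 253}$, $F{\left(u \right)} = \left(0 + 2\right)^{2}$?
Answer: $\frac{16140050}{41} \approx 3.9366 \cdot 10^{5}$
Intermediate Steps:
$F{\left(u \right)} = 4$ ($F{\left(u \right)} = 2^{2} = 4$)
$c{\left(J,a \right)} = 3 + 4 J$
$x = \frac{3165}{41}$ ($x = 54 - 6 \frac{-31 - 286}{335 - 253} = 54 - 6 \left(- \frac{317}{82}\right) = 54 - 6 \left(\left(-317\right) \frac{1}{82}\right) = 54 - - \frac{951}{41} = 54 + \frac{951}{41} = \frac{3165}{41} \approx 77.195$)
$\left(\left(c{\left(-2,2 \right)} - 12\right)^{2} + x\right) 1075 = \left(\left(\left(3 + 4 \left(-2\right)\right) - 12\right)^{2} + \frac{3165}{41}\right) 1075 = \left(\left(\left(3 - 8\right) - 12\right)^{2} + \frac{3165}{41}\right) 1075 = \left(\left(-5 - 12\right)^{2} + \frac{3165}{41}\right) 1075 = \left(\left(-17\right)^{2} + \frac{3165}{41}\right) 1075 = \left(289 + \frac{3165}{41}\right) 1075 = \frac{15014}{41} \cdot 1075 = \frac{16140050}{41}$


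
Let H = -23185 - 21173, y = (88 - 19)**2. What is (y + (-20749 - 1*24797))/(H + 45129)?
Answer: -13595/257 ≈ -52.899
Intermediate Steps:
y = 4761 (y = 69**2 = 4761)
H = -44358
(y + (-20749 - 1*24797))/(H + 45129) = (4761 + (-20749 - 1*24797))/(-44358 + 45129) = (4761 + (-20749 - 24797))/771 = (4761 - 45546)*(1/771) = -40785*1/771 = -13595/257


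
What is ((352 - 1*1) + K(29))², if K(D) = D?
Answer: 144400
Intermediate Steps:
((352 - 1*1) + K(29))² = ((352 - 1*1) + 29)² = ((352 - 1) + 29)² = (351 + 29)² = 380² = 144400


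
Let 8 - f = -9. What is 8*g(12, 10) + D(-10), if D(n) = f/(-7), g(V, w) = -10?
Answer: -577/7 ≈ -82.429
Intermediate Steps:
f = 17 (f = 8 - 1*(-9) = 8 + 9 = 17)
D(n) = -17/7 (D(n) = 17/(-7) = 17*(-1/7) = -17/7)
8*g(12, 10) + D(-10) = 8*(-10) - 17/7 = -80 - 17/7 = -577/7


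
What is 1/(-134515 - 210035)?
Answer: -1/344550 ≈ -2.9023e-6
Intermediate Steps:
1/(-134515 - 210035) = 1/(-344550) = -1/344550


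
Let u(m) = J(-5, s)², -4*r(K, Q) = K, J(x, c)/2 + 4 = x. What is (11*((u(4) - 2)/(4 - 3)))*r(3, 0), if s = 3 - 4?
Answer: -5313/2 ≈ -2656.5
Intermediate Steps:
s = -1
J(x, c) = -8 + 2*x
r(K, Q) = -K/4
u(m) = 324 (u(m) = (-8 + 2*(-5))² = (-8 - 10)² = (-18)² = 324)
(11*((u(4) - 2)/(4 - 3)))*r(3, 0) = (11*((324 - 2)/(4 - 3)))*(-¼*3) = (11*(322/1))*(-¾) = (11*(322*1))*(-¾) = (11*322)*(-¾) = 3542*(-¾) = -5313/2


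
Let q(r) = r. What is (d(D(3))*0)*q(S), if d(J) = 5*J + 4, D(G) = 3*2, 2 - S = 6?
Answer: 0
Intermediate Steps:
S = -4 (S = 2 - 1*6 = 2 - 6 = -4)
D(G) = 6
d(J) = 4 + 5*J
(d(D(3))*0)*q(S) = ((4 + 5*6)*0)*(-4) = ((4 + 30)*0)*(-4) = (34*0)*(-4) = 0*(-4) = 0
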